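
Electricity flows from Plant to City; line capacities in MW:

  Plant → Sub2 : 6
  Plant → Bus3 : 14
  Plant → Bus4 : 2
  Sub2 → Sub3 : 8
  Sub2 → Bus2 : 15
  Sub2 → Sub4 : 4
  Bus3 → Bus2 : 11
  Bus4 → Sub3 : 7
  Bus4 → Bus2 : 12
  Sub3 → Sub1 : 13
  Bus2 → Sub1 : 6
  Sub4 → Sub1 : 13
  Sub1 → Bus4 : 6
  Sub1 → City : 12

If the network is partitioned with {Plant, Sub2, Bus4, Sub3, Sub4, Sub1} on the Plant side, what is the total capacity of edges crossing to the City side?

Edges leaving {Plant, Sub2, Bus4, Sub3, Sub4, Sub1}: Plant→Bus3 (14), Sub2→Bus2 (15), Bus4→Bus2 (12), Sub1→City (12).
Cut capacity = 14 + 15 + 12 + 12 = 53.

53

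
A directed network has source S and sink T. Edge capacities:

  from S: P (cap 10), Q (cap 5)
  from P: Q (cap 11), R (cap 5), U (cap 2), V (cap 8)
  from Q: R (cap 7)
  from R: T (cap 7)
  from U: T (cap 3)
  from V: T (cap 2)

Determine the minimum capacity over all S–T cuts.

11

Augment S→P→R→T: bottleneck 5, flow now 5.
Augment S→P→U→T: bottleneck 2, flow now 7.
Augment S→P→V→T: bottleneck 2, flow now 9.
Augment S→Q→R→T: bottleneck 2, flow now 11.
No augmenting path remains; maximum flow = 11.
By max-flow min-cut, the minimum cut capacity equals the max flow.
In the residual graph, reachable from S: {S, P, Q, R, V}.
Min-cut edges: P→U (2), R→T (7), V→T (2); capacity 2 + 7 + 2 = 11.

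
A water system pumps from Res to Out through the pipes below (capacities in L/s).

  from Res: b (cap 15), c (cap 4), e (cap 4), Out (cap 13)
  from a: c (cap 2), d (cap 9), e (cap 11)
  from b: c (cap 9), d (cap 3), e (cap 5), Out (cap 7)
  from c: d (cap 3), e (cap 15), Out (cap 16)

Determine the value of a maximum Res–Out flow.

32

Augment Res→Out: bottleneck 13, flow now 13.
Augment Res→b→Out: bottleneck 7, flow now 20.
Augment Res→c→Out: bottleneck 4, flow now 24.
Augment Res→b→c→Out: bottleneck 8, flow now 32.
No augmenting path remains; maximum flow = 32.
In the residual graph, reachable from Res: {Res, e}.
Min-cut edges: Res→b (15), Res→c (4), Res→Out (13); capacity 15 + 4 + 13 = 32.
This cut is saturated, so no flow can exceed 32.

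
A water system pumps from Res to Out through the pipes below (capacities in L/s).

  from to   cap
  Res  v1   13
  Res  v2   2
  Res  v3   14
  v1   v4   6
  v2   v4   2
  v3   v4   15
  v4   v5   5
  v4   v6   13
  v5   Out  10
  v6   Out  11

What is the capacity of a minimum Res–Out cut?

Augment Res→v1→v4→v5→Out: bottleneck 5, flow now 5.
Augment Res→v1→v4→v6→Out: bottleneck 1, flow now 6.
Augment Res→v2→v4→v6→Out: bottleneck 2, flow now 8.
Augment Res→v3→v4→v6→Out: bottleneck 8, flow now 16.
No augmenting path remains; maximum flow = 16.
By max-flow min-cut, the minimum cut capacity equals the max flow.
In the residual graph, reachable from Res: {Res, v1, v2, v3, v4, v6}.
Min-cut edges: v4→v5 (5), v6→Out (11); capacity 5 + 11 = 16.

16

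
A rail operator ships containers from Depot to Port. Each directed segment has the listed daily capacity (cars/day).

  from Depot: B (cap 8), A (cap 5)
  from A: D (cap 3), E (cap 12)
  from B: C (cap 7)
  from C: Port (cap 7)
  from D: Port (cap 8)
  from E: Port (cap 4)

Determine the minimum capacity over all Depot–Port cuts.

Augment Depot→A→D→Port: bottleneck 3, flow now 3.
Augment Depot→A→E→Port: bottleneck 2, flow now 5.
Augment Depot→B→C→Port: bottleneck 7, flow now 12.
No augmenting path remains; maximum flow = 12.
By max-flow min-cut, the minimum cut capacity equals the max flow.
In the residual graph, reachable from Depot: {Depot, B}.
Min-cut edges: Depot→A (5), B→C (7); capacity 5 + 7 = 12.

12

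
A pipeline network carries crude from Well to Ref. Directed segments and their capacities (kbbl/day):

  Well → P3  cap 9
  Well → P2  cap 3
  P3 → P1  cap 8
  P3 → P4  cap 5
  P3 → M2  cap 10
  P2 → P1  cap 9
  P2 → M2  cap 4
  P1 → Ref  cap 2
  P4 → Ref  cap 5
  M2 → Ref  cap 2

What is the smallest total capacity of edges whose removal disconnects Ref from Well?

Augment Well→P3→P1→Ref: bottleneck 2, flow now 2.
Augment Well→P3→P4→Ref: bottleneck 5, flow now 7.
Augment Well→P3→M2→Ref: bottleneck 2, flow now 9.
No augmenting path remains; maximum flow = 9.
By max-flow min-cut, the minimum cut capacity equals the max flow.
In the residual graph, reachable from Well: {Well, P3, P2, P1, M2}.
Min-cut edges: P3→P4 (5), P1→Ref (2), M2→Ref (2); capacity 5 + 2 + 2 = 9.

9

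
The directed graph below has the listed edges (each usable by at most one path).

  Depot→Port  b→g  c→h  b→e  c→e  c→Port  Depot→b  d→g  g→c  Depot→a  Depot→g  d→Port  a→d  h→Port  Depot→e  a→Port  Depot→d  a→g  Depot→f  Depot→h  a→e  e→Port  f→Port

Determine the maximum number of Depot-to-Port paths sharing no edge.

7

Assign every edge capacity 1; by Menger, the answer equals the max flow.
Path Depot→Port (+1); total 1.
Path Depot→a→Port (+1); total 2.
Path Depot→d→Port (+1); total 3.
Path Depot→e→Port (+1); total 4.
Path Depot→f→Port (+1); total 5.
Path Depot→h→Port (+1); total 6.
Path Depot→g→c→Port (+1); total 7.
No residual Depot→Port path; max flow = 7.
Certifying cut of size 7: {Depot→Port, Depot→a, Depot→d, Depot→f, Depot→h, e→Port, g→c}.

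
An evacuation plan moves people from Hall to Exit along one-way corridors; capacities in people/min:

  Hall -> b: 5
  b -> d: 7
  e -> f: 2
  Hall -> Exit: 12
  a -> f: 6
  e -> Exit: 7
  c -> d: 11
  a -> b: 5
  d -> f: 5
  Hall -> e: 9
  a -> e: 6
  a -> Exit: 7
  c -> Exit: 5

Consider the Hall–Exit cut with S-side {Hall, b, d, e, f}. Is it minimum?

Given cut capacity: 12 + 7 = 19.
Augment Hall→Exit: bottleneck 12, flow now 12.
Augment Hall→e→Exit: bottleneck 7, flow now 19.
No augmenting path remains; maximum flow = 19.
Cut capacity 19 equals the max flow, so it is a minimum cut.

Yes — it is a minimum cut (capacity 19).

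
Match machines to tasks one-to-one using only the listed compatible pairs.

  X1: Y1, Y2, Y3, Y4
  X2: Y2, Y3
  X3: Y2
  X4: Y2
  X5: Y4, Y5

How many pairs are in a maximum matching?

Unit-capacity flow: source→left, listed edges, right→sink; max matching = max flow.
Augmenting path X1→Y1 (+1); matched 1.
Augmenting path X2→Y2 (+1); matched 2.
Augmenting path X5→Y4 (+1); matched 3.
Augmenting path X3→Y2→X2→Y3 (+1); matched 4.
No augmenting path remains; maximum matching = 4.
König certificate: {X1, X2, X5, Y2} is a vertex cover of size 4 (every listed pair touches it), so no matching can be larger.

4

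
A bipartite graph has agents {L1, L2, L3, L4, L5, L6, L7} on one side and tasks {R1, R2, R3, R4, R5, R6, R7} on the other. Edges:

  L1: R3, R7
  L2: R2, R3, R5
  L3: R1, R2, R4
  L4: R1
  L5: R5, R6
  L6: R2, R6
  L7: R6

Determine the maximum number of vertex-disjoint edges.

Unit-capacity flow: source→left, listed edges, right→sink; max matching = max flow.
Augmenting path L1→R3 (+1); matched 1.
Augmenting path L2→R2 (+1); matched 2.
Augmenting path L3→R1 (+1); matched 3.
Augmenting path L5→R5 (+1); matched 4.
Augmenting path L6→R6 (+1); matched 5.
Augmenting path L4→R1→L3→R4 (+1); matched 6.
Augmenting path L7→R6→L6→R2→L2→R3→L1→R7 (+1); matched 7.
No augmenting path remains; maximum matching = 7.
König certificate: {L1, L2, L3, L4, L5, L6, L7} is a vertex cover of size 7 (every listed pair touches it), so no matching can be larger.

7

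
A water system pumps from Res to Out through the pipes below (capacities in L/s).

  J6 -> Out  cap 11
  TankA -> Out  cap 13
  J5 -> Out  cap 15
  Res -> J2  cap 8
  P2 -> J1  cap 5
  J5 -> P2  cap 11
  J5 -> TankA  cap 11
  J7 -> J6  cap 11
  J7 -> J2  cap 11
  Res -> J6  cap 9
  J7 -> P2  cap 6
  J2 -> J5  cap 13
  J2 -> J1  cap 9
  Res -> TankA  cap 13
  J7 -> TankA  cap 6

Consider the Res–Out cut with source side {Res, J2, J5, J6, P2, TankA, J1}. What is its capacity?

39

Edges leaving {Res, J2, J5, J6, P2, TankA, J1}: J5→Out (15), J6→Out (11), TankA→Out (13).
Cut capacity = 15 + 11 + 13 = 39.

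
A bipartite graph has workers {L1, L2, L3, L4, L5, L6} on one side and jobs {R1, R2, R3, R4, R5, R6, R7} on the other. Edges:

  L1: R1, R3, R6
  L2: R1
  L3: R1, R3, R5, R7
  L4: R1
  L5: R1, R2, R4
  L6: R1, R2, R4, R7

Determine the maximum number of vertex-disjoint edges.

Unit-capacity flow: source→left, listed edges, right→sink; max matching = max flow.
Augmenting path L1→R1 (+1); matched 1.
Augmenting path L3→R3 (+1); matched 2.
Augmenting path L5→R2 (+1); matched 3.
Augmenting path L6→R4 (+1); matched 4.
Augmenting path L2→R1→L1→R6 (+1); matched 5.
No augmenting path remains; maximum matching = 5.
König certificate: {L1, L3, L5, L6, R1} is a vertex cover of size 5 (every listed pair touches it), so no matching can be larger.

5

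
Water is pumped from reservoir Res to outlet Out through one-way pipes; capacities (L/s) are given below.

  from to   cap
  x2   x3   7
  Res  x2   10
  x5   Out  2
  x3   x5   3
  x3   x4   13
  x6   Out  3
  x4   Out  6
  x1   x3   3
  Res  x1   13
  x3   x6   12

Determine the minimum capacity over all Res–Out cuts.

10

Augment Res→x1→x3→x4→Out: bottleneck 3, flow now 3.
Augment Res→x2→x3→x4→Out: bottleneck 3, flow now 6.
Augment Res→x2→x3→x5→Out: bottleneck 2, flow now 8.
Augment Res→x2→x3→x6→Out: bottleneck 2, flow now 10.
No augmenting path remains; maximum flow = 10.
By max-flow min-cut, the minimum cut capacity equals the max flow.
In the residual graph, reachable from Res: {Res, x1, x2}.
Min-cut edges: x1→x3 (3), x2→x3 (7); capacity 3 + 7 = 10.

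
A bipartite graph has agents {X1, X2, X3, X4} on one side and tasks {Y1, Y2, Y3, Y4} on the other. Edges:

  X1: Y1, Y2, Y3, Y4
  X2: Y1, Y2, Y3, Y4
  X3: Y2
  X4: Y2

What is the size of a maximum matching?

Unit-capacity flow: source→left, listed edges, right→sink; max matching = max flow.
Augmenting path X1→Y1 (+1); matched 1.
Augmenting path X2→Y2 (+1); matched 2.
Augmenting path X3→Y2→X2→Y3 (+1); matched 3.
No augmenting path remains; maximum matching = 3.
König certificate: {X1, X2, Y2} is a vertex cover of size 3 (every listed pair touches it), so no matching can be larger.

3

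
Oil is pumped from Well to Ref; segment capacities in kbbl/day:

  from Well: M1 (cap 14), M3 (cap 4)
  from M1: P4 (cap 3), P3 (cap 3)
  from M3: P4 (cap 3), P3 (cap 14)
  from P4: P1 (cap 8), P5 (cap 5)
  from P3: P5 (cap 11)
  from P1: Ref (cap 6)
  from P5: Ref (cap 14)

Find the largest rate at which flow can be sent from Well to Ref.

10

Augment Well→M1→P4→P1→Ref: bottleneck 3, flow now 3.
Augment Well→M1→P3→P5→Ref: bottleneck 3, flow now 6.
Augment Well→M3→P4→P1→Ref: bottleneck 3, flow now 9.
Augment Well→M3→P3→P5→Ref: bottleneck 1, flow now 10.
No augmenting path remains; maximum flow = 10.
In the residual graph, reachable from Well: {Well, M1}.
Min-cut edges: Well→M3 (4), M1→P4 (3), M1→P3 (3); capacity 4 + 3 + 3 = 10.
This cut is saturated, so no flow can exceed 10.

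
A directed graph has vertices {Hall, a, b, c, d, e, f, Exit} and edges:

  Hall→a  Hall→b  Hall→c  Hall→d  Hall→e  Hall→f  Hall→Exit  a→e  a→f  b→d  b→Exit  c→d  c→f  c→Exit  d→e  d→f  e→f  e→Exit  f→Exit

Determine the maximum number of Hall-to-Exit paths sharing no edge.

5

Assign every edge capacity 1; by Menger, the answer equals the max flow.
Path Hall→Exit (+1); total 1.
Path Hall→b→Exit (+1); total 2.
Path Hall→c→Exit (+1); total 3.
Path Hall→e→Exit (+1); total 4.
Path Hall→f→Exit (+1); total 5.
No residual Hall→Exit path; max flow = 5.
Certifying cut of size 5: {Hall→Exit, Hall→b, Hall→c, e→Exit, f→Exit}.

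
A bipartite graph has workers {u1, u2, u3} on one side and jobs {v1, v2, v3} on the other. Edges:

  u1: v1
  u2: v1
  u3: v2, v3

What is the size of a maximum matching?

2

Unit-capacity flow: source→left, listed edges, right→sink; max matching = max flow.
Augmenting path u1→v1 (+1); matched 1.
Augmenting path u3→v2 (+1); matched 2.
No augmenting path remains; maximum matching = 2.
König certificate: {u3, v1} is a vertex cover of size 2 (every listed pair touches it), so no matching can be larger.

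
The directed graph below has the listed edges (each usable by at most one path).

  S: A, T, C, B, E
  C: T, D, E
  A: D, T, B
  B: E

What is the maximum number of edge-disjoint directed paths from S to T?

Assign every edge capacity 1; by Menger, the answer equals the max flow.
Path S→T (+1); total 1.
Path S→A→T (+1); total 2.
Path S→C→T (+1); total 3.
No residual S→T path; max flow = 3.
Certifying cut of size 3: {S→A, S→C, S→T}.

3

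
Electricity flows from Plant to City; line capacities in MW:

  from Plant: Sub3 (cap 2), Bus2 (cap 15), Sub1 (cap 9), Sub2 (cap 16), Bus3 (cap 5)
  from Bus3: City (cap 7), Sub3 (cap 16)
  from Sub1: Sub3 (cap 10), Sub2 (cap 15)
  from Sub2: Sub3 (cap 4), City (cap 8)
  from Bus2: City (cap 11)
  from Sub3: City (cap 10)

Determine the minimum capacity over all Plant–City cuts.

34

Augment Plant→Bus3→City: bottleneck 5, flow now 5.
Augment Plant→Sub2→City: bottleneck 8, flow now 13.
Augment Plant→Bus2→City: bottleneck 11, flow now 24.
Augment Plant→Sub3→City: bottleneck 2, flow now 26.
Augment Plant→Sub1→Sub3→City: bottleneck 8, flow now 34.
No augmenting path remains; maximum flow = 34.
By max-flow min-cut, the minimum cut capacity equals the max flow.
In the residual graph, reachable from Plant: {Plant, Sub1, Sub2, Bus2, Sub3}.
Min-cut edges: Plant→Bus3 (5), Sub2→City (8), Bus2→City (11), Sub3→City (10); capacity 5 + 8 + 11 + 10 = 34.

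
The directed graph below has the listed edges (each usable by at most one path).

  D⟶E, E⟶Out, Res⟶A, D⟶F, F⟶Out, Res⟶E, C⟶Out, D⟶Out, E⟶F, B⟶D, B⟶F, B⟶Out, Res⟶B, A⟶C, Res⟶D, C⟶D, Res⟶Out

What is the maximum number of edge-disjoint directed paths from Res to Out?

Assign every edge capacity 1; by Menger, the answer equals the max flow.
Path Res→Out (+1); total 1.
Path Res→B→Out (+1); total 2.
Path Res→D→Out (+1); total 3.
Path Res→E→Out (+1); total 4.
Path Res→A→C→Out (+1); total 5.
No residual Res→Out path; max flow = 5.
Certifying cut of size 5: {Res→A, Res→B, Res→D, Res→E, Res→Out}.

5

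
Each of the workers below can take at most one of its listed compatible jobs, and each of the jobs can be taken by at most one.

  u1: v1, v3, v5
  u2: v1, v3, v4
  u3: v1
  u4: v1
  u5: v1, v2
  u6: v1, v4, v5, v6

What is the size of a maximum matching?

5

Unit-capacity flow: source→left, listed edges, right→sink; max matching = max flow.
Augmenting path u1→v1 (+1); matched 1.
Augmenting path u2→v3 (+1); matched 2.
Augmenting path u5→v2 (+1); matched 3.
Augmenting path u6→v4 (+1); matched 4.
Augmenting path u3→v1→u1→v5 (+1); matched 5.
No augmenting path remains; maximum matching = 5.
König certificate: {u1, u2, u5, u6, v1} is a vertex cover of size 5 (every listed pair touches it), so no matching can be larger.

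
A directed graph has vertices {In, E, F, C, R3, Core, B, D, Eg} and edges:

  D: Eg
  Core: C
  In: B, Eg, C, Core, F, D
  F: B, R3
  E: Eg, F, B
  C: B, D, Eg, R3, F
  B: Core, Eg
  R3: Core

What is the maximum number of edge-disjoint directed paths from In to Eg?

Assign every edge capacity 1; by Menger, the answer equals the max flow.
Path In→Eg (+1); total 1.
Path In→C→Eg (+1); total 2.
Path In→B→Eg (+1); total 3.
Path In→D→Eg (+1); total 4.
No residual In→Eg path; max flow = 4.
Certifying cut of size 4: {B→Eg, C→Eg, D→Eg, In→Eg}.

4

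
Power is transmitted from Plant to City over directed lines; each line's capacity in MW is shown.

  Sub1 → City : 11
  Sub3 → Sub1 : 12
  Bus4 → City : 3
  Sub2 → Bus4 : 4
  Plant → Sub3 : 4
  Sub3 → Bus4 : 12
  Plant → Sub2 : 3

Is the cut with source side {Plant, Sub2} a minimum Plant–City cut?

No — its capacity is 8, but the minimum cut has capacity 7.

Given cut capacity: 4 + 4 = 8.
Augment Plant→Sub3→Sub1→City: bottleneck 4, flow now 4.
Augment Plant→Sub2→Bus4→City: bottleneck 3, flow now 7.
No augmenting path remains; maximum flow = 7.
In the residual graph, reachable from Plant: {Plant}.
Min-cut edges: Plant→Sub3 (4), Plant→Sub2 (3); capacity 4 + 3 = 7.
Cut capacity 8 exceeds the max flow 7, so it is not minimum.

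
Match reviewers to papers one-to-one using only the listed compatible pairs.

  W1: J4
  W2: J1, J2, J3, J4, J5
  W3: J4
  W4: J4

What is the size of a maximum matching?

Unit-capacity flow: source→left, listed edges, right→sink; max matching = max flow.
Augmenting path W1→J4 (+1); matched 1.
Augmenting path W2→J1 (+1); matched 2.
No augmenting path remains; maximum matching = 2.
König certificate: {W2, J4} is a vertex cover of size 2 (every listed pair touches it), so no matching can be larger.

2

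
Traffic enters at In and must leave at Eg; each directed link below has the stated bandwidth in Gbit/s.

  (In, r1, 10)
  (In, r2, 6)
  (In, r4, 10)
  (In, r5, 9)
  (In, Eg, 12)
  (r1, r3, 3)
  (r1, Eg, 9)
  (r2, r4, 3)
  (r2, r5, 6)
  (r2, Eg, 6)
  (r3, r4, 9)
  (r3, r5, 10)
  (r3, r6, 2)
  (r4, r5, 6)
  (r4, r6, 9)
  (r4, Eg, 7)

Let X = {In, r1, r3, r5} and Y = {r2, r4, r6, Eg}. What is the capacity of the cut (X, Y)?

Edges leaving {In, r1, r3, r5}: In→r2 (6), In→r4 (10), In→Eg (12), r1→Eg (9), r3→r4 (9), r3→r6 (2).
Cut capacity = 6 + 10 + 12 + 9 + 9 + 2 = 48.

48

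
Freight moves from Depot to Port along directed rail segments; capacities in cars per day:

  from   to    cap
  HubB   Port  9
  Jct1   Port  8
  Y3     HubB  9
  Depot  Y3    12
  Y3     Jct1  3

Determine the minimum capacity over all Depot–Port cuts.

12

Augment Depot→Y3→HubB→Port: bottleneck 9, flow now 9.
Augment Depot→Y3→Jct1→Port: bottleneck 3, flow now 12.
No augmenting path remains; maximum flow = 12.
By max-flow min-cut, the minimum cut capacity equals the max flow.
In the residual graph, reachable from Depot: {Depot}.
Min-cut edges: Depot→Y3 (12); capacity 12 = 12.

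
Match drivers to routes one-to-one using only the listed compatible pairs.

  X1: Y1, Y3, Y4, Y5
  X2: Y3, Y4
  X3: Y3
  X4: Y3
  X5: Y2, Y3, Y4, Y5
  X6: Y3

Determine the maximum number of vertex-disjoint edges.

4

Unit-capacity flow: source→left, listed edges, right→sink; max matching = max flow.
Augmenting path X1→Y1 (+1); matched 1.
Augmenting path X2→Y3 (+1); matched 2.
Augmenting path X5→Y2 (+1); matched 3.
Augmenting path X3→Y3→X2→Y4 (+1); matched 4.
No augmenting path remains; maximum matching = 4.
König certificate: {X1, X2, X5, Y3} is a vertex cover of size 4 (every listed pair touches it), so no matching can be larger.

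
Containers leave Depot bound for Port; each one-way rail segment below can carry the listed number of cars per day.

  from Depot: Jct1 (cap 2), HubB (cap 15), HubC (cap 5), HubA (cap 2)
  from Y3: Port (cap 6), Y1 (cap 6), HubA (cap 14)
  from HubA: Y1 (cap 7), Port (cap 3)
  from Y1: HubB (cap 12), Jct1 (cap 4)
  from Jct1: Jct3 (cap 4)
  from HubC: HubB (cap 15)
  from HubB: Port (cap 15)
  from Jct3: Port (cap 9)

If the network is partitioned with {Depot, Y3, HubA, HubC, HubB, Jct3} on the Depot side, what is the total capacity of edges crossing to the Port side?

48

Edges leaving {Depot, Y3, HubA, HubC, HubB, Jct3}: Depot→Jct1 (2), Y3→Y1 (6), Y3→Port (6), HubA→Y1 (7), HubA→Port (3), HubB→Port (15), Jct3→Port (9).
Cut capacity = 2 + 6 + 6 + 7 + 3 + 15 + 9 = 48.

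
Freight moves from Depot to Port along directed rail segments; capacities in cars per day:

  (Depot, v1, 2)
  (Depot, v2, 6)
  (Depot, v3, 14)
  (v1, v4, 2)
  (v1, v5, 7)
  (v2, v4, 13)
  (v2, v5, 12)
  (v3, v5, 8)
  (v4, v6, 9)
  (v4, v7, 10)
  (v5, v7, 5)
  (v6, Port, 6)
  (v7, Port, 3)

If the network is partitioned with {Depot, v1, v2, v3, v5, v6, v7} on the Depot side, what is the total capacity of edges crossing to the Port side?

Edges leaving {Depot, v1, v2, v3, v5, v6, v7}: v1→v4 (2), v2→v4 (13), v6→Port (6), v7→Port (3).
Cut capacity = 2 + 13 + 6 + 3 = 24.

24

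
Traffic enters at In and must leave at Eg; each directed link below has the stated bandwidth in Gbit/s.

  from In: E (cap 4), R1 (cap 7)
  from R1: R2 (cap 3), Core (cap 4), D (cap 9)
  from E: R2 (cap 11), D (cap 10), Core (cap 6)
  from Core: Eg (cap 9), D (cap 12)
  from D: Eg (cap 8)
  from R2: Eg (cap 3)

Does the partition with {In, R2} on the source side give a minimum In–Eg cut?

No — its capacity is 14, but the minimum cut has capacity 11.

Given cut capacity: 7 + 4 + 3 = 14.
Augment In→R1→Core→Eg: bottleneck 4, flow now 4.
Augment In→R1→D→Eg: bottleneck 3, flow now 7.
Augment In→E→Core→Eg: bottleneck 4, flow now 11.
No augmenting path remains; maximum flow = 11.
In the residual graph, reachable from In: {In}.
Min-cut edges: In→R1 (7), In→E (4); capacity 7 + 4 = 11.
Cut capacity 14 exceeds the max flow 11, so it is not minimum.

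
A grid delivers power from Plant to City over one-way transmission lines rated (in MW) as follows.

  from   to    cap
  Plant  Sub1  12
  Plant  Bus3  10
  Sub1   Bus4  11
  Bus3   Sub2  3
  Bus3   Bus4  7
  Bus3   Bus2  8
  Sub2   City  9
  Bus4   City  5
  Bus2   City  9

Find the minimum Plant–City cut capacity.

15

Augment Plant→Sub1→Bus4→City: bottleneck 5, flow now 5.
Augment Plant→Bus3→Sub2→City: bottleneck 3, flow now 8.
Augment Plant→Bus3→Bus2→City: bottleneck 7, flow now 15.
No augmenting path remains; maximum flow = 15.
By max-flow min-cut, the minimum cut capacity equals the max flow.
In the residual graph, reachable from Plant: {Plant, Sub1, Bus4}.
Min-cut edges: Plant→Bus3 (10), Bus4→City (5); capacity 10 + 5 = 15.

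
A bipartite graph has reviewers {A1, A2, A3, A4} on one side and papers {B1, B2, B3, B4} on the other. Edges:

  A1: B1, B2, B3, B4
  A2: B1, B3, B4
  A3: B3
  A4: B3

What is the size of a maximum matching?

3

Unit-capacity flow: source→left, listed edges, right→sink; max matching = max flow.
Augmenting path A1→B1 (+1); matched 1.
Augmenting path A2→B3 (+1); matched 2.
Augmenting path A3→B3→A2→B4 (+1); matched 3.
No augmenting path remains; maximum matching = 3.
König certificate: {A1, A2, B3} is a vertex cover of size 3 (every listed pair touches it), so no matching can be larger.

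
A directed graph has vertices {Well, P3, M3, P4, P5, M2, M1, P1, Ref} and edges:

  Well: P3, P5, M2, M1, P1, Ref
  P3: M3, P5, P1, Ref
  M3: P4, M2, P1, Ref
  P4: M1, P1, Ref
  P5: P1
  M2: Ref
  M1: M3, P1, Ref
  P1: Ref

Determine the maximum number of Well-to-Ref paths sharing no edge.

Assign every edge capacity 1; by Menger, the answer equals the max flow.
Path Well→Ref (+1); total 1.
Path Well→P3→Ref (+1); total 2.
Path Well→M2→Ref (+1); total 3.
Path Well→M1→Ref (+1); total 4.
Path Well→P1→Ref (+1); total 5.
No residual Well→Ref path; max flow = 5.
Certifying cut of size 5: {P1→Ref, Well→M1, Well→M2, Well→P3, Well→Ref}.

5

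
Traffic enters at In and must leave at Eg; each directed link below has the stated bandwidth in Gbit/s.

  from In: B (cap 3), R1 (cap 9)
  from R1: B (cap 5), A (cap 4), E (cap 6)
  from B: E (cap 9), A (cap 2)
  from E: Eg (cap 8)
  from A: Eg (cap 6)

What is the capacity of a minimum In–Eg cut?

12

Augment In→R1→E→Eg: bottleneck 6, flow now 6.
Augment In→R1→A→Eg: bottleneck 3, flow now 9.
Augment In→B→E→Eg: bottleneck 2, flow now 11.
Augment In→B→A→Eg: bottleneck 1, flow now 12.
No augmenting path remains; maximum flow = 12.
By max-flow min-cut, the minimum cut capacity equals the max flow.
In the residual graph, reachable from In: {In}.
Min-cut edges: In→R1 (9), In→B (3); capacity 9 + 3 = 12.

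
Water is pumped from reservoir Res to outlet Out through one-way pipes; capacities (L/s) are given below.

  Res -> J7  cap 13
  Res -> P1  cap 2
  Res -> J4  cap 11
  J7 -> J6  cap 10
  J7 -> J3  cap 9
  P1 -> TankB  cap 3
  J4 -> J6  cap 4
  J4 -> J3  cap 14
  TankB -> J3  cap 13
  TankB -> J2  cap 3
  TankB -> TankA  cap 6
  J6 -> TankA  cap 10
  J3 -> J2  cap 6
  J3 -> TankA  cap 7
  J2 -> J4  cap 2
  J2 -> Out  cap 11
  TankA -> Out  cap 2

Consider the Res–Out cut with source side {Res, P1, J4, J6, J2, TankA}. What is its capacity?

Edges leaving {Res, P1, J4, J6, J2, TankA}: Res→J7 (13), P1→TankB (3), J4→J3 (14), J2→Out (11), TankA→Out (2).
Cut capacity = 13 + 3 + 14 + 11 + 2 = 43.

43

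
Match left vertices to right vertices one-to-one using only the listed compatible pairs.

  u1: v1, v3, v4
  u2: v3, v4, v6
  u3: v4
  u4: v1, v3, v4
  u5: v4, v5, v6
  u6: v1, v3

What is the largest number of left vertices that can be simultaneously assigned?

Unit-capacity flow: source→left, listed edges, right→sink; max matching = max flow.
Augmenting path u1→v1 (+1); matched 1.
Augmenting path u2→v3 (+1); matched 2.
Augmenting path u3→v4 (+1); matched 3.
Augmenting path u5→v5 (+1); matched 4.
Augmenting path u4→v3→u2→v6 (+1); matched 5.
No augmenting path remains; maximum matching = 5.
König certificate: {u2, u5, v1, v3, v4} is a vertex cover of size 5 (every listed pair touches it), so no matching can be larger.

5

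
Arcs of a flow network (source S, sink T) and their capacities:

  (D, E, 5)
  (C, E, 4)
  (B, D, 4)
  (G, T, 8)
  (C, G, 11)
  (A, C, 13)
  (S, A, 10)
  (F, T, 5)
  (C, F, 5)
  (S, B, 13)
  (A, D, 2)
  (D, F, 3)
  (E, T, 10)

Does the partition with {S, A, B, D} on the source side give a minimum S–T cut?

No — its capacity is 21, but the minimum cut has capacity 14.

Given cut capacity: 13 + 5 + 3 = 21.
Augment S→A→C→E→T: bottleneck 4, flow now 4.
Augment S→A→C→F→T: bottleneck 5, flow now 9.
Augment S→A→C→G→T: bottleneck 1, flow now 10.
Augment S→B→D→E→T: bottleneck 4, flow now 14.
No augmenting path remains; maximum flow = 14.
In the residual graph, reachable from S: {S, B}.
Min-cut edges: S→A (10), B→D (4); capacity 10 + 4 = 14.
Cut capacity 21 exceeds the max flow 14, so it is not minimum.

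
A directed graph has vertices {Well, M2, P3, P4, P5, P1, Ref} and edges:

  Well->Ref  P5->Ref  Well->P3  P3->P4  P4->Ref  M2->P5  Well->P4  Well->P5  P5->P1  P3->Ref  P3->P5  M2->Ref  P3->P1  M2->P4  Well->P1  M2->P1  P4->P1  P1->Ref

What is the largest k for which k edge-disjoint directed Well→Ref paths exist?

Assign every edge capacity 1; by Menger, the answer equals the max flow.
Path Well→Ref (+1); total 1.
Path Well→P3→Ref (+1); total 2.
Path Well→P4→Ref (+1); total 3.
Path Well→P5→Ref (+1); total 4.
Path Well→P1→Ref (+1); total 5.
No residual Well→Ref path; max flow = 5.
Certifying cut of size 5: {Well→P1, Well→P3, Well→P4, Well→P5, Well→Ref}.

5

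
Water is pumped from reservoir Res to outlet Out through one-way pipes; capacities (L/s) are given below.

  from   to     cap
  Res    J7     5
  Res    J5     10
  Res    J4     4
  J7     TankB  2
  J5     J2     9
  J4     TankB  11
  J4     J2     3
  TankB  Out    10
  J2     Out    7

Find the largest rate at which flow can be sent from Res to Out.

13

Augment Res→J7→TankB→Out: bottleneck 2, flow now 2.
Augment Res→J5→J2→Out: bottleneck 7, flow now 9.
Augment Res→J4→TankB→Out: bottleneck 4, flow now 13.
No augmenting path remains; maximum flow = 13.
In the residual graph, reachable from Res: {Res, J7, J5, J2}.
Min-cut edges: Res→J4 (4), J7→TankB (2), J2→Out (7); capacity 4 + 2 + 7 = 13.
This cut is saturated, so no flow can exceed 13.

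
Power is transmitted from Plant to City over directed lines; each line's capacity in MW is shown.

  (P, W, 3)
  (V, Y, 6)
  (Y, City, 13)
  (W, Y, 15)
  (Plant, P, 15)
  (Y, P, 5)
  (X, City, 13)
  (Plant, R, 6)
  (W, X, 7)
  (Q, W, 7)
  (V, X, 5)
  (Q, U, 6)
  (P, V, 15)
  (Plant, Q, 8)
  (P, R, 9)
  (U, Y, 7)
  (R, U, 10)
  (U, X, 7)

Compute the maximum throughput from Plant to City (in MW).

26

Augment Plant→P→V→X→City: bottleneck 5, flow now 5.
Augment Plant→P→V→Y→City: bottleneck 6, flow now 11.
Augment Plant→P→W→X→City: bottleneck 3, flow now 14.
Augment Plant→Q→U→X→City: bottleneck 5, flow now 19.
Augment Plant→Q→U→Y→City: bottleneck 1, flow now 20.
Augment Plant→Q→W→Y→City: bottleneck 2, flow now 22.
Augment Plant→R→U→Y→City: bottleneck 4, flow now 26.
No augmenting path remains; maximum flow = 26.
In the residual graph, reachable from Plant: {Plant, P, Q, R, U, V, W, X, Y}.
Min-cut edges: X→City (13), Y→City (13); capacity 13 + 13 = 26.
This cut is saturated, so no flow can exceed 26.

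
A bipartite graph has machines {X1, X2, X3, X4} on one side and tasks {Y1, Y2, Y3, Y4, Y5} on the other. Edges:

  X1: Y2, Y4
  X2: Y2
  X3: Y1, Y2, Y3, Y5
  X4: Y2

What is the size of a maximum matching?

3

Unit-capacity flow: source→left, listed edges, right→sink; max matching = max flow.
Augmenting path X1→Y2 (+1); matched 1.
Augmenting path X3→Y1 (+1); matched 2.
Augmenting path X2→Y2→X1→Y4 (+1); matched 3.
No augmenting path remains; maximum matching = 3.
König certificate: {X1, X3, Y2} is a vertex cover of size 3 (every listed pair touches it), so no matching can be larger.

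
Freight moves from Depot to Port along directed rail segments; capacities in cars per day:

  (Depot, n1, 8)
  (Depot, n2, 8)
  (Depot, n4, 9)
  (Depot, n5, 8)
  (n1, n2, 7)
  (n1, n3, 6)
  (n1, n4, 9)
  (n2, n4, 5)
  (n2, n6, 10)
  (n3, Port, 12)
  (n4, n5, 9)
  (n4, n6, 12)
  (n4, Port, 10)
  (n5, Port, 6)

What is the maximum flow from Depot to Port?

Augment Depot→n4→Port: bottleneck 9, flow now 9.
Augment Depot→n5→Port: bottleneck 6, flow now 15.
Augment Depot→n1→n3→Port: bottleneck 6, flow now 21.
Augment Depot→n1→n4→Port: bottleneck 1, flow now 22.
No augmenting path remains; maximum flow = 22.
In the residual graph, reachable from Depot: {Depot, n1, n2, n4, n5, n6}.
Min-cut edges: n1→n3 (6), n4→Port (10), n5→Port (6); capacity 6 + 10 + 6 = 22.
This cut is saturated, so no flow can exceed 22.

22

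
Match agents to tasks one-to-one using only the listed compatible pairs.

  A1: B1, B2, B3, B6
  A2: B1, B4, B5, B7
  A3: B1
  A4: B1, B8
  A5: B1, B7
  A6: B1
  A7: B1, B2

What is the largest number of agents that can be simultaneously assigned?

6

Unit-capacity flow: source→left, listed edges, right→sink; max matching = max flow.
Augmenting path A1→B1 (+1); matched 1.
Augmenting path A2→B4 (+1); matched 2.
Augmenting path A4→B8 (+1); matched 3.
Augmenting path A5→B7 (+1); matched 4.
Augmenting path A7→B2 (+1); matched 5.
Augmenting path A3→B1→A1→B3 (+1); matched 6.
No augmenting path remains; maximum matching = 6.
König certificate: {A1, A2, A4, A5, A7, B1} is a vertex cover of size 6 (every listed pair touches it), so no matching can be larger.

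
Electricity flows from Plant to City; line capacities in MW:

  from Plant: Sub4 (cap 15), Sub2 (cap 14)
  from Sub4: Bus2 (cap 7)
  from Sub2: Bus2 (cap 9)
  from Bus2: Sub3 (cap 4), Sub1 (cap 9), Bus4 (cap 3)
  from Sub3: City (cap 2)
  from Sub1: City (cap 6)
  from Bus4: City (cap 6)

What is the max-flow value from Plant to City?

11

Augment Plant→Sub4→Bus2→Sub3→City: bottleneck 2, flow now 2.
Augment Plant→Sub4→Bus2→Sub1→City: bottleneck 5, flow now 7.
Augment Plant→Sub2→Bus2→Sub1→City: bottleneck 1, flow now 8.
Augment Plant→Sub2→Bus2→Bus4→City: bottleneck 3, flow now 11.
No augmenting path remains; maximum flow = 11.
In the residual graph, reachable from Plant: {Plant, Sub4, Sub2, Bus2, Sub3, Sub1}.
Min-cut edges: Bus2→Bus4 (3), Sub3→City (2), Sub1→City (6); capacity 3 + 2 + 6 = 11.
This cut is saturated, so no flow can exceed 11.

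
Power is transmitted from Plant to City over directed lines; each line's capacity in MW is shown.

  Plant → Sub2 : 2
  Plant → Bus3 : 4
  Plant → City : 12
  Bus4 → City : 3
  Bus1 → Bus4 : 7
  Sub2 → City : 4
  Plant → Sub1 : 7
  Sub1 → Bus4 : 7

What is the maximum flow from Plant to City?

Augment Plant→City: bottleneck 12, flow now 12.
Augment Plant→Sub2→City: bottleneck 2, flow now 14.
Augment Plant→Sub1→Bus4→City: bottleneck 3, flow now 17.
No augmenting path remains; maximum flow = 17.
In the residual graph, reachable from Plant: {Plant, Sub1, Bus4, Bus3}.
Min-cut edges: Plant→Sub2 (2), Plant→City (12), Bus4→City (3); capacity 2 + 12 + 3 = 17.
This cut is saturated, so no flow can exceed 17.

17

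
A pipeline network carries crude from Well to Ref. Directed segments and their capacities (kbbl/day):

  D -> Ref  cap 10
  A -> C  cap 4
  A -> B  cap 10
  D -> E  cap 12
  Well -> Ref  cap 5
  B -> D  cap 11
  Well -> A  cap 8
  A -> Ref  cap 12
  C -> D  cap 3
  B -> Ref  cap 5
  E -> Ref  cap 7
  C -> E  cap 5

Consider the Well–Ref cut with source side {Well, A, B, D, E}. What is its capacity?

43

Edges leaving {Well, A, B, D, E}: Well→Ref (5), A→C (4), A→Ref (12), B→Ref (5), D→Ref (10), E→Ref (7).
Cut capacity = 5 + 4 + 12 + 5 + 10 + 7 = 43.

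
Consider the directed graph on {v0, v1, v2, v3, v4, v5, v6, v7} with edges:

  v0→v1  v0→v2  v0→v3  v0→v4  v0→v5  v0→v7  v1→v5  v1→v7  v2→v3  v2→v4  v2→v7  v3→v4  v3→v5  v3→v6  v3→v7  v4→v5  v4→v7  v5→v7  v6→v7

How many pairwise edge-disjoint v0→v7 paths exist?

6

Assign every edge capacity 1; by Menger, the answer equals the max flow.
Path v0→v7 (+1); total 1.
Path v0→v1→v7 (+1); total 2.
Path v0→v2→v7 (+1); total 3.
Path v0→v3→v7 (+1); total 4.
Path v0→v4→v7 (+1); total 5.
Path v0→v5→v7 (+1); total 6.
No residual v0→v7 path; max flow = 6.
Certifying cut of size 6: {v0→v1, v0→v2, v0→v3, v0→v4, v0→v5, v0→v7}.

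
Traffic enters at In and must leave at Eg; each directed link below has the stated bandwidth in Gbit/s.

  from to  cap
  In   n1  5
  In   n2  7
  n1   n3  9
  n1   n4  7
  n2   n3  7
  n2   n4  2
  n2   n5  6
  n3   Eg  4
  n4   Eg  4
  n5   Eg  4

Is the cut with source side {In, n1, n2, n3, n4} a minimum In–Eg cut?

No — its capacity is 14, but the minimum cut has capacity 12.

Given cut capacity: 6 + 4 + 4 = 14.
Augment In→n1→n3→Eg: bottleneck 4, flow now 4.
Augment In→n1→n4→Eg: bottleneck 1, flow now 5.
Augment In→n2→n4→Eg: bottleneck 2, flow now 7.
Augment In→n2→n5→Eg: bottleneck 4, flow now 11.
Augment In→n2→n3→n1→n4→Eg: bottleneck 1, flow now 12. (uses reverse residual edge)
No augmenting path remains; maximum flow = 12.
In the residual graph, reachable from In: {In}.
Min-cut edges: In→n1 (5), In→n2 (7); capacity 5 + 7 = 12.
Cut capacity 14 exceeds the max flow 12, so it is not minimum.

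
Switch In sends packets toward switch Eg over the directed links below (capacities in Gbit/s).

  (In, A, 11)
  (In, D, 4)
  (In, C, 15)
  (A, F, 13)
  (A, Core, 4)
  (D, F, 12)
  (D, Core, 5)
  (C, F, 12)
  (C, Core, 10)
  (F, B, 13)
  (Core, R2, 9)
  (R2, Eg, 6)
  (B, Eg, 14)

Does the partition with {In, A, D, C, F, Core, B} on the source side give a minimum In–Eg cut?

No — its capacity is 23, but the minimum cut has capacity 19.

Given cut capacity: 9 + 14 = 23.
Augment In→A→F→B→Eg: bottleneck 11, flow now 11.
Augment In→D→F→B→Eg: bottleneck 2, flow now 13.
Augment In→D→Core→R2→Eg: bottleneck 2, flow now 15.
Augment In→C→Core→R2→Eg: bottleneck 4, flow now 19.
No augmenting path remains; maximum flow = 19.
In the residual graph, reachable from In: {In, A, D, C, F, Core, R2}.
Min-cut edges: F→B (13), R2→Eg (6); capacity 13 + 6 = 19.
Cut capacity 23 exceeds the max flow 19, so it is not minimum.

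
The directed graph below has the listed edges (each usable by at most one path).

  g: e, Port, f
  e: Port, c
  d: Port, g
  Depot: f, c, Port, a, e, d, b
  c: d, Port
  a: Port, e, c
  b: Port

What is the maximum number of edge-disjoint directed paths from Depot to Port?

Assign every edge capacity 1; by Menger, the answer equals the max flow.
Path Depot→Port (+1); total 1.
Path Depot→a→Port (+1); total 2.
Path Depot→b→Port (+1); total 3.
Path Depot→c→Port (+1); total 4.
Path Depot→d→Port (+1); total 5.
Path Depot→e→Port (+1); total 6.
No residual Depot→Port path; max flow = 6.
Certifying cut of size 6: {Depot→Port, Depot→a, Depot→b, Depot→c, Depot→d, Depot→e}.

6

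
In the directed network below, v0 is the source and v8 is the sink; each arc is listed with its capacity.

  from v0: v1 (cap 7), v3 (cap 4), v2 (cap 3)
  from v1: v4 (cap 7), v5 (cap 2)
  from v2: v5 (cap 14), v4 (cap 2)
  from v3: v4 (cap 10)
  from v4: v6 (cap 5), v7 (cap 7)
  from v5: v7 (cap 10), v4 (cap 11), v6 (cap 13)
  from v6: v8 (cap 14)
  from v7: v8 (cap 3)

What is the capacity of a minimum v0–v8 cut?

13

Augment v0→v1→v4→v6→v8: bottleneck 5, flow now 5.
Augment v0→v1→v4→v7→v8: bottleneck 2, flow now 7.
Augment v0→v2→v4→v7→v8: bottleneck 1, flow now 8.
Augment v0→v2→v5→v6→v8: bottleneck 2, flow now 10.
Augment v0→v3→v4→v1→v5→v6→v8: bottleneck 2, flow now 12. (uses reverse residual edge)
Augment v0→v3→v4→v2→v5→v6→v8: bottleneck 1, flow now 13. (uses reverse residual edge)
No augmenting path remains; maximum flow = 13.
By max-flow min-cut, the minimum cut capacity equals the max flow.
In the residual graph, reachable from v0: {v0, v1, v3, v4, v7}.
Min-cut edges: v0→v2 (3), v1→v5 (2), v4→v6 (5), v7→v8 (3); capacity 3 + 2 + 5 + 3 = 13.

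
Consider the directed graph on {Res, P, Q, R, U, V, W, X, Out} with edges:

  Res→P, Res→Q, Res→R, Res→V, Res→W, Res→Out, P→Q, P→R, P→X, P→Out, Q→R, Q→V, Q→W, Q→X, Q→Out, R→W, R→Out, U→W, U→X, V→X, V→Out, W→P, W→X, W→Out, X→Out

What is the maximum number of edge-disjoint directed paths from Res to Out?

Assign every edge capacity 1; by Menger, the answer equals the max flow.
Path Res→Out (+1); total 1.
Path Res→P→Out (+1); total 2.
Path Res→Q→Out (+1); total 3.
Path Res→R→Out (+1); total 4.
Path Res→V→Out (+1); total 5.
Path Res→W→Out (+1); total 6.
No residual Res→Out path; max flow = 6.
Certifying cut of size 6: {Res→Out, Res→P, Res→Q, Res→R, Res→V, Res→W}.

6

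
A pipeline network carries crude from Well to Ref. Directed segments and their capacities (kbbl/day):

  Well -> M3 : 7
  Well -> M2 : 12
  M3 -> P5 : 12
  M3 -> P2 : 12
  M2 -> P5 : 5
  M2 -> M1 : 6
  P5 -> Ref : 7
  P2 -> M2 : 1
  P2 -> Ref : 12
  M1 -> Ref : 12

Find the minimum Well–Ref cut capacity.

Augment Well→M3→P5→Ref: bottleneck 7, flow now 7.
Augment Well→M2→M1→Ref: bottleneck 6, flow now 13.
Augment Well→M2→P5→M3→P2→Ref: bottleneck 5, flow now 18. (uses reverse residual edge)
No augmenting path remains; maximum flow = 18.
By max-flow min-cut, the minimum cut capacity equals the max flow.
In the residual graph, reachable from Well: {Well, M2}.
Min-cut edges: Well→M3 (7), M2→P5 (5), M2→M1 (6); capacity 7 + 5 + 6 = 18.

18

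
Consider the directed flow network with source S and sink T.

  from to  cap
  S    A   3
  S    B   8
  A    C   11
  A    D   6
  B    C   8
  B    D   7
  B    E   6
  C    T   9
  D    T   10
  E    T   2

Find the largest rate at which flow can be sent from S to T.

11

Augment S→A→C→T: bottleneck 3, flow now 3.
Augment S→B→C→T: bottleneck 6, flow now 9.
Augment S→B→D→T: bottleneck 2, flow now 11.
No augmenting path remains; maximum flow = 11.
In the residual graph, reachable from S: {S}.
Min-cut edges: S→A (3), S→B (8); capacity 3 + 8 = 11.
This cut is saturated, so no flow can exceed 11.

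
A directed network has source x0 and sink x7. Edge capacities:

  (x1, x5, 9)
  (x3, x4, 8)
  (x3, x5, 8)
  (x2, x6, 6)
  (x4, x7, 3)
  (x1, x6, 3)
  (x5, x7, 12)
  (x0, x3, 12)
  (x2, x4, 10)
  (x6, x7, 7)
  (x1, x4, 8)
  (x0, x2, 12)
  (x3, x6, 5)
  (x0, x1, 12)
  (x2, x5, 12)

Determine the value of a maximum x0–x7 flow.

22

Augment x0→x1→x4→x7: bottleneck 3, flow now 3.
Augment x0→x1→x5→x7: bottleneck 9, flow now 12.
Augment x0→x2→x5→x7: bottleneck 3, flow now 15.
Augment x0→x2→x6→x7: bottleneck 6, flow now 21.
Augment x0→x3→x6→x7: bottleneck 1, flow now 22.
No augmenting path remains; maximum flow = 22.
In the residual graph, reachable from x0: {x0, x1, x2, x3, x4, x5, x6}.
Min-cut edges: x4→x7 (3), x5→x7 (12), x6→x7 (7); capacity 3 + 12 + 7 = 22.
This cut is saturated, so no flow can exceed 22.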